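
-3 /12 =-1 /4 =-0.25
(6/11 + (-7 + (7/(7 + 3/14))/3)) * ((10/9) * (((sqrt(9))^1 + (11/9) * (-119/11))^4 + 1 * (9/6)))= -14641501248125/196810317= -74393.97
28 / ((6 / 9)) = 42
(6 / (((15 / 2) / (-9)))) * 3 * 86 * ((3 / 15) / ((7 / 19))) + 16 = -173672 / 175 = -992.41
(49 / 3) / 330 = 49 / 990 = 0.05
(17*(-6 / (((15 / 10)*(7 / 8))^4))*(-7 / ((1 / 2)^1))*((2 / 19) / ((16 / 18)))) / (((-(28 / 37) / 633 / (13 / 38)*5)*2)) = -7067021312 / 4333805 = -1630.67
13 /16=0.81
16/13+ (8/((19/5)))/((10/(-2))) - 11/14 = 83/3458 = 0.02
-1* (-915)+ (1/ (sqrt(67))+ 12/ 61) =sqrt(67)/ 67+ 55827/ 61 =915.32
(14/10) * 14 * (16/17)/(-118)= -784/5015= -0.16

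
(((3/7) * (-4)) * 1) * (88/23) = -1056/161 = -6.56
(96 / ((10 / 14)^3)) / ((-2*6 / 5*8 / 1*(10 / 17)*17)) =-343 / 250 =-1.37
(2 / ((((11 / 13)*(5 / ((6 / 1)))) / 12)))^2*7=24530688 / 3025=8109.32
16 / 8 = 2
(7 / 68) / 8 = 7 / 544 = 0.01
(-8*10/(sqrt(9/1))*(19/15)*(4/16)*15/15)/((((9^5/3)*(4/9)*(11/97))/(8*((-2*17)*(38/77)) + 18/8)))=1.12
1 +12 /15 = 9 /5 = 1.80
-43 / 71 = -0.61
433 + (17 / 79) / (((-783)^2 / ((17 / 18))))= 377494837903 / 871812558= 433.00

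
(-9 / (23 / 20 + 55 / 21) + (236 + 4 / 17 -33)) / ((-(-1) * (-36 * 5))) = -1081001 / 968796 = -1.12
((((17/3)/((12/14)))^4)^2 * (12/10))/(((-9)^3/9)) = -40213853471634241/743847338880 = -54061.97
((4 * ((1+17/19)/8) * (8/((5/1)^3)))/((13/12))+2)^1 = 2.06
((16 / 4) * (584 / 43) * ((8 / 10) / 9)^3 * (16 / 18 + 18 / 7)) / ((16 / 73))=148700416 / 246857625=0.60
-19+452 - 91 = 342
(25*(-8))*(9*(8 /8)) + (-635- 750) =-3185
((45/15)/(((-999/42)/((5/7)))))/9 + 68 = 67922/999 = 67.99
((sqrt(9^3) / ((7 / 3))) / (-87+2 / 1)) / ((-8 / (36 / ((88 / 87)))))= 63423 / 104720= 0.61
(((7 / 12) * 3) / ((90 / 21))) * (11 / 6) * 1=539 / 720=0.75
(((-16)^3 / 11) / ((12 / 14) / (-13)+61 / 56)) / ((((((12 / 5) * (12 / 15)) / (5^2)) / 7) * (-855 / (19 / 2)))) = 16307200 / 44253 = 368.50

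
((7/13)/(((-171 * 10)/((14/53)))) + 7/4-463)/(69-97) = 1086880471/65978640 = 16.47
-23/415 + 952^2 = 376116137/415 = 906303.94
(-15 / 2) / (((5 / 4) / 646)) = -3876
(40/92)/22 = 5/253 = 0.02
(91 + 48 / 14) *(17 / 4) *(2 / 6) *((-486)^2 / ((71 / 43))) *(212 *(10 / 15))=1344171648024 / 497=2704570720.37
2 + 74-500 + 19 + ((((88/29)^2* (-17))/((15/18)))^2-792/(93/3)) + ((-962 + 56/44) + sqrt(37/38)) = sqrt(1406)/38 + 204368966206879/6029570525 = 33895.44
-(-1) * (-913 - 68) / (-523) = 981 / 523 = 1.88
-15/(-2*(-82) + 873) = -15/1037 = -0.01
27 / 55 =0.49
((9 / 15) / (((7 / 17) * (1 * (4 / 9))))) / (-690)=-153 / 32200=-0.00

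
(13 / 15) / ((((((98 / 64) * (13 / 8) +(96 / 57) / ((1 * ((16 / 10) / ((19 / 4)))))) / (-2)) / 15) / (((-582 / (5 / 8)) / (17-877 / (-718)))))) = 7417020416 / 41800185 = 177.44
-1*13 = -13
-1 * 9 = -9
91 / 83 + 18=1585 / 83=19.10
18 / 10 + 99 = 504 / 5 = 100.80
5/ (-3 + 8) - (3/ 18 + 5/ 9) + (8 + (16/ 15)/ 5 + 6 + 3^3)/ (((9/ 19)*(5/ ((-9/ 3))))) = -116833/ 2250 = -51.93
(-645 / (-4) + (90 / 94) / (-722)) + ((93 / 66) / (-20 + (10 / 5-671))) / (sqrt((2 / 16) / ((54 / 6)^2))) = 10943625 / 67868-279 * sqrt(2) / 7579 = 161.20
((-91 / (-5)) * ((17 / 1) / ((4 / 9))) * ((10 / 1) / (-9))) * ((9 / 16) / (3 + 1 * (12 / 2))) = -1547 / 32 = -48.34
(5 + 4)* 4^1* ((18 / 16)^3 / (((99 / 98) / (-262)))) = -4679451 / 352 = -13293.89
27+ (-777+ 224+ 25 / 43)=-22593 / 43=-525.42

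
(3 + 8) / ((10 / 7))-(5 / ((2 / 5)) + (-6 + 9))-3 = -54 / 5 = -10.80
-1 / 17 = -0.06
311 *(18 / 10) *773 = 2163627 / 5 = 432725.40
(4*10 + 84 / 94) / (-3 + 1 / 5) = -4805 / 329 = -14.60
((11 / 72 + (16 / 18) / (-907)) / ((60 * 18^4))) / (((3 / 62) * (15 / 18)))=307303 / 514151452800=0.00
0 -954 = -954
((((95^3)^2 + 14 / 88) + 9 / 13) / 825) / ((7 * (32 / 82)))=326177137.62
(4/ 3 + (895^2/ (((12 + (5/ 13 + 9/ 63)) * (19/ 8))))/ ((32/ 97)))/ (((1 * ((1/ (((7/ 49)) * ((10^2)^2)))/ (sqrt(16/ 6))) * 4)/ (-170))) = -8347428771875 * sqrt(6)/ 2527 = -8091389456.00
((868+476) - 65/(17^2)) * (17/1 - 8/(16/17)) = 388351/34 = 11422.09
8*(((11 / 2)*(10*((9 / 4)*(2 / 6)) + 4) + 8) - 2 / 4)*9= 5094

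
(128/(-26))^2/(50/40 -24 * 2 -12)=-16384/39715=-0.41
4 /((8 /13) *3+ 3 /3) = 1.41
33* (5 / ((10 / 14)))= 231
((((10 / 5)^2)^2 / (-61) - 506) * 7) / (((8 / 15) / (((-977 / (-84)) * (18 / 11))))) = -678863565 / 5368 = -126464.90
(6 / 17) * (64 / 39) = 128 / 221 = 0.58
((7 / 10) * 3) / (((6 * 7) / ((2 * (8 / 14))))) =2 / 35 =0.06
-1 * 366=-366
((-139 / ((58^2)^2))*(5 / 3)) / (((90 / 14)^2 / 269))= -1832159 / 13749542640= -0.00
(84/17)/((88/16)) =168/187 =0.90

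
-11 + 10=-1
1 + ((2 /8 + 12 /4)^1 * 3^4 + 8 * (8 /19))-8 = 19731 /76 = 259.62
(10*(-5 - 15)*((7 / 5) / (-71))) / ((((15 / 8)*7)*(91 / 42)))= 128 / 923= 0.14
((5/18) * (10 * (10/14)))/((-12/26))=-1625/378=-4.30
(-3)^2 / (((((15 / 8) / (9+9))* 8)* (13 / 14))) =756 / 65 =11.63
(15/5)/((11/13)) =39/11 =3.55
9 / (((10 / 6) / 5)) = 27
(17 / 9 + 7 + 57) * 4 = 2372 / 9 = 263.56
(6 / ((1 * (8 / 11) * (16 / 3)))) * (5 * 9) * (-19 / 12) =-28215 / 256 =-110.21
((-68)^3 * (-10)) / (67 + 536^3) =3144320 / 153990723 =0.02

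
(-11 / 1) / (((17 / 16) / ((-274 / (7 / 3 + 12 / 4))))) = 9042 / 17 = 531.88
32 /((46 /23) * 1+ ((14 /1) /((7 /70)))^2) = 16 /9801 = 0.00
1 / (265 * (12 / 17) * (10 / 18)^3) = 4131 / 132500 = 0.03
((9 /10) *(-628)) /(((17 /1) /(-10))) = 5652 /17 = 332.47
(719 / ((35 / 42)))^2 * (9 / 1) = 167495364 / 25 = 6699814.56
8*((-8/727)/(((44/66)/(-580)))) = 76.59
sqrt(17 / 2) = sqrt(34) / 2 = 2.92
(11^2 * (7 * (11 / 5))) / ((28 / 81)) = 107811 / 20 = 5390.55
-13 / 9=-1.44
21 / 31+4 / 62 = 23 / 31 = 0.74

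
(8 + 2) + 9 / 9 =11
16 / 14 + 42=43.14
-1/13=-0.08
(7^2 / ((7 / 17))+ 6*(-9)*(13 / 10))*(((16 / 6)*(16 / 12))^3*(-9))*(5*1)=-7995392 / 81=-98708.54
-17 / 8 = -2.12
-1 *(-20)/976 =5/244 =0.02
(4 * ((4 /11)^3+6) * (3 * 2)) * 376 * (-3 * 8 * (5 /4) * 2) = -4358592000 /1331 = -3274674.68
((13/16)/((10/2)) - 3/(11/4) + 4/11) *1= -497/880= -0.56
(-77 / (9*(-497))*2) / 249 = 22 / 159111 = 0.00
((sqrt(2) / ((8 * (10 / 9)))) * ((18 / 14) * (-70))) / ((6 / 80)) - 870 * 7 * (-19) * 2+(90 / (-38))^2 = 83544645 / 361 - 135 * sqrt(2) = 231234.69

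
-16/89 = -0.18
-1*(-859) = 859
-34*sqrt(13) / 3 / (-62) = 17*sqrt(13) / 93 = 0.66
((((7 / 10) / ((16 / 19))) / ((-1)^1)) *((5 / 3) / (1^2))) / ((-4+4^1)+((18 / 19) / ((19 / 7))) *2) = -6859 / 3456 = -1.98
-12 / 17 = -0.71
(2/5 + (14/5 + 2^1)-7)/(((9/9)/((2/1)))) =-18/5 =-3.60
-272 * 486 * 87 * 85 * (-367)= 358764461280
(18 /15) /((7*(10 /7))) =3 /25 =0.12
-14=-14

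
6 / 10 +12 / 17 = 111 / 85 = 1.31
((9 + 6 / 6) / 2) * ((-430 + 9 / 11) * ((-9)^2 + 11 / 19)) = -36587750 / 209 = -175061.00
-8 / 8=-1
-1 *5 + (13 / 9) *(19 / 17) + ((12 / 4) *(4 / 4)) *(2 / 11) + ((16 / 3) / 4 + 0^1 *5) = -2536 / 1683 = -1.51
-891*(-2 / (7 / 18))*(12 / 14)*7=192456 / 7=27493.71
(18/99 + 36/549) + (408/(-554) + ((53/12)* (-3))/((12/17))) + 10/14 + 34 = 965146447/62451312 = 15.45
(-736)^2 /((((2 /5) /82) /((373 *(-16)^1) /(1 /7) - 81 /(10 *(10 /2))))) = -23196538884608 /5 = -4639307776921.60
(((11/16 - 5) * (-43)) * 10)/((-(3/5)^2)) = -123625/24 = -5151.04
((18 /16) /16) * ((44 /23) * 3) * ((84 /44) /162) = 7 /1472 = 0.00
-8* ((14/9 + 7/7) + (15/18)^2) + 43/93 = -2375/93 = -25.54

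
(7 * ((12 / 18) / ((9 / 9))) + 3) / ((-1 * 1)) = -23 / 3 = -7.67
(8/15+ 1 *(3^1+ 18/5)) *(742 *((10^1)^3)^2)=15878800000/3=5292933333.33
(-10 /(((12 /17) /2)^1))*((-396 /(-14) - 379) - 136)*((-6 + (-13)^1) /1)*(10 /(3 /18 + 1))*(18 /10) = -198082980 /49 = -4042509.80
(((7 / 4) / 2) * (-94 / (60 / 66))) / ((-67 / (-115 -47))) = -293139 / 1340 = -218.76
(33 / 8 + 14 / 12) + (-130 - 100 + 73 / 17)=-89929 / 408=-220.41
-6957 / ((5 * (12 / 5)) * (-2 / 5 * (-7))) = -11595 / 56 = -207.05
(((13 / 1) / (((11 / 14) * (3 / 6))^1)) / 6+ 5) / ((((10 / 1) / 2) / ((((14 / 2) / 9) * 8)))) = 19432 / 1485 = 13.09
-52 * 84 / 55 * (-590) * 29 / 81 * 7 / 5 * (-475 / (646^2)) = -43596280 / 1630827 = -26.73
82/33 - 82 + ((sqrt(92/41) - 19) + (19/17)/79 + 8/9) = -12978214/132957 + 2 * sqrt(943)/41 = -96.11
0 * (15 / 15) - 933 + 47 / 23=-21412 / 23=-930.96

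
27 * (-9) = -243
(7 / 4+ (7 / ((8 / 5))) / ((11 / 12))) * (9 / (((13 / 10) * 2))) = 12915 / 572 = 22.58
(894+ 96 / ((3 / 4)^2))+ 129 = 3581 / 3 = 1193.67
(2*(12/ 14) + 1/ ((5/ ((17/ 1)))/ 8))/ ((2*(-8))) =-253/ 140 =-1.81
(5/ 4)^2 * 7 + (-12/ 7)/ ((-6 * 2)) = 1241/ 112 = 11.08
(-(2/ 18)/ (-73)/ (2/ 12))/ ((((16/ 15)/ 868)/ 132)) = 71610/ 73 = 980.96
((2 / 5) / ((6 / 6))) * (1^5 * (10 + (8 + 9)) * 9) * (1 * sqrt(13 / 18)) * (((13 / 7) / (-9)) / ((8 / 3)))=-351 * sqrt(26) / 280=-6.39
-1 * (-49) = 49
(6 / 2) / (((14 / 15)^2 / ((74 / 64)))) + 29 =206863 / 6272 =32.98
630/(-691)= -630/691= -0.91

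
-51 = -51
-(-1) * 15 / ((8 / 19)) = 35.62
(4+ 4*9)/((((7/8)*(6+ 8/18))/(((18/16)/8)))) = 405/406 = 1.00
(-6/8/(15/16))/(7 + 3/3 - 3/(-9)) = -12/125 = -0.10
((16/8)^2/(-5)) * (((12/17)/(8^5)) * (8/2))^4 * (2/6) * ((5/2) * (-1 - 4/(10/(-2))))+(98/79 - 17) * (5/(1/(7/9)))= -53354572495481470969601/870570305089783726080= -61.29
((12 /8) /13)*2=3 /13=0.23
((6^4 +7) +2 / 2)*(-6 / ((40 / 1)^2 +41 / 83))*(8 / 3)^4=-247.20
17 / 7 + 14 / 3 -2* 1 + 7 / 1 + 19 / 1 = 653 / 21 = 31.10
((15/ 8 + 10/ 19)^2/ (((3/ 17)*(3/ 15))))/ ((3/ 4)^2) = 11324125/ 38988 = 290.45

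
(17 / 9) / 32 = 17 / 288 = 0.06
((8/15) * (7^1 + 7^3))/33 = 560/99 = 5.66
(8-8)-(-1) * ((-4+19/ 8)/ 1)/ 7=-0.23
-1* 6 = -6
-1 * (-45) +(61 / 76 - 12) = 2569 / 76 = 33.80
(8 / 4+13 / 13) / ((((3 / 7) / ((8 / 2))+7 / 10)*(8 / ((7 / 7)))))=105 / 226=0.46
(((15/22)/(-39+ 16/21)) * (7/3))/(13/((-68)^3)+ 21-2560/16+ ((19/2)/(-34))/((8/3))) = 0.00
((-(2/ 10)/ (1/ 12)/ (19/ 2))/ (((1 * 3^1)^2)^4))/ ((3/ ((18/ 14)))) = -8/ 484785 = -0.00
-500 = -500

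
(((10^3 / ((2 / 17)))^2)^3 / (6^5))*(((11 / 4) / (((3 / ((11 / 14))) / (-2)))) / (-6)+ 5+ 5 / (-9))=227207547028766013864.39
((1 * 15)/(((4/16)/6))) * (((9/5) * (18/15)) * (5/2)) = 1944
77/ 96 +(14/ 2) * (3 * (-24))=-48307/ 96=-503.20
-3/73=-0.04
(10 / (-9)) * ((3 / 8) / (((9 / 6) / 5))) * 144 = -200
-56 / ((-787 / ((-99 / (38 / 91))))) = -252252 / 14953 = -16.87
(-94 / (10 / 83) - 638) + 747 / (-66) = -157247 / 110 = -1429.52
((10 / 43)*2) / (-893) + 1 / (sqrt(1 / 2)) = -20 / 38399 + sqrt(2) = 1.41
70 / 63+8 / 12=16 / 9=1.78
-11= -11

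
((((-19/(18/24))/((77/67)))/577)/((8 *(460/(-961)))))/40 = 1223353/4904961600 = 0.00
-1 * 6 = -6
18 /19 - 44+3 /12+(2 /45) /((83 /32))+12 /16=-2983049 /70965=-42.04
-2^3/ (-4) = 2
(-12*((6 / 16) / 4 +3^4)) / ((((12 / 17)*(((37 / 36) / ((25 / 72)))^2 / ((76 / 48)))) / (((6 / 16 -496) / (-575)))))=-27695029375 / 128970752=-214.74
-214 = -214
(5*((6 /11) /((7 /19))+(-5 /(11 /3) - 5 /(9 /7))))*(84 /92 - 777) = 11109500 /759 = 14637.02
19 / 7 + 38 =285 / 7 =40.71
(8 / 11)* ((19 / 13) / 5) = 152 / 715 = 0.21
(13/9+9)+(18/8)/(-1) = 295/36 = 8.19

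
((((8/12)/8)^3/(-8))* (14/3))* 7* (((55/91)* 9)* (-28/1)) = 2695/7488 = 0.36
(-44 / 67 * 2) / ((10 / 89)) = -3916 / 335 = -11.69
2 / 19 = 0.11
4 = 4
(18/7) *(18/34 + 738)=225990/119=1899.08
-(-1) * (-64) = -64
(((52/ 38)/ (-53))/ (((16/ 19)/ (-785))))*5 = 51025/ 424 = 120.34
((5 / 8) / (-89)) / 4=-5 / 2848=-0.00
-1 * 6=-6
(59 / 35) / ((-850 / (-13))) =767 / 29750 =0.03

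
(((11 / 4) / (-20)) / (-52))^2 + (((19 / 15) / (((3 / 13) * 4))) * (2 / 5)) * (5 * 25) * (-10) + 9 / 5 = -106581728191 / 155750400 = -684.31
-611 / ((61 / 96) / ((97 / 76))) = -1422408 / 1159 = -1227.27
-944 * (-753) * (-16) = -11373312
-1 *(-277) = 277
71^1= 71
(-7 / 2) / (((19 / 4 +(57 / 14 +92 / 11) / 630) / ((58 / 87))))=-11319 / 23138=-0.49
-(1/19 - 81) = 80.95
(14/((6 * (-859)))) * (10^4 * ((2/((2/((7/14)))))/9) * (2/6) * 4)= -140000/69579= -2.01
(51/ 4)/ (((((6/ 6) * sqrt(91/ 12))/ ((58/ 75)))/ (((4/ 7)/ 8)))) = 493 * sqrt(273)/ 31850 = 0.26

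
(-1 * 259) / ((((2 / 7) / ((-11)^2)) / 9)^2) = -15050523411 / 4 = -3762630852.75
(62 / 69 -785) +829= 3098 / 69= 44.90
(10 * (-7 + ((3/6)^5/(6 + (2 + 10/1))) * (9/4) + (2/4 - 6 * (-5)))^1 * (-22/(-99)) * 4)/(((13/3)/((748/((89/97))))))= 545711815/13884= 39305.09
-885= -885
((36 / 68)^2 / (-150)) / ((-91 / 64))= 864 / 657475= 0.00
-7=-7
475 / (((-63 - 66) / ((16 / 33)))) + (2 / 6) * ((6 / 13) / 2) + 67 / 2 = 3518761 / 110682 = 31.79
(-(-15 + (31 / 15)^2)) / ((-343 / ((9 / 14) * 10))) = -0.20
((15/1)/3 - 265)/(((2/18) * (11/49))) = -114660/11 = -10423.64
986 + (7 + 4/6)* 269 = 9145/3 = 3048.33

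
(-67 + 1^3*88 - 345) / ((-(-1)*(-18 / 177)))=3186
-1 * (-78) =78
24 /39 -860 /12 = -2771 /39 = -71.05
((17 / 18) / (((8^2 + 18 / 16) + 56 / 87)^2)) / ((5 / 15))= 1372512 / 2095350625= 0.00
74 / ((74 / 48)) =48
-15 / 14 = -1.07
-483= -483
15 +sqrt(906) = 45.10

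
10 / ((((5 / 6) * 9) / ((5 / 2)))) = 10 / 3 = 3.33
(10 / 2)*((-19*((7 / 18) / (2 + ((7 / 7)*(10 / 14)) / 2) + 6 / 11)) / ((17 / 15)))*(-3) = 100225 / 561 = 178.65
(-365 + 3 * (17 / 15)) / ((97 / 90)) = -32544 / 97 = -335.51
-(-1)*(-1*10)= -10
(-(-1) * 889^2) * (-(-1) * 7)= 5532247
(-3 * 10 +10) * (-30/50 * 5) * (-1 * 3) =-180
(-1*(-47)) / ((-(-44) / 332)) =3901 / 11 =354.64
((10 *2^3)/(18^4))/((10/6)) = 0.00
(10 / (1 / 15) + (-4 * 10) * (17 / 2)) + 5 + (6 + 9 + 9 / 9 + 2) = -167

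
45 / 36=5 / 4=1.25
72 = 72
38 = 38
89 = 89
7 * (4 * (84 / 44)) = 588 / 11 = 53.45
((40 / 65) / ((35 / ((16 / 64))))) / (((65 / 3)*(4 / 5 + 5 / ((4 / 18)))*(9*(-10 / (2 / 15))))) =-4 / 310093875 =-0.00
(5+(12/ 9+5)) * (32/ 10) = 544/ 15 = 36.27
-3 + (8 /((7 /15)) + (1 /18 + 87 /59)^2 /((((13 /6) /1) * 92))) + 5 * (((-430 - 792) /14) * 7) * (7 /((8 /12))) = -3881436485273 /121055256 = -32063.35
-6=-6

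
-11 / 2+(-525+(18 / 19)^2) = -382373 / 722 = -529.60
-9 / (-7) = 9 / 7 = 1.29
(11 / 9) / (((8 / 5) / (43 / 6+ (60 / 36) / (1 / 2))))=385 / 48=8.02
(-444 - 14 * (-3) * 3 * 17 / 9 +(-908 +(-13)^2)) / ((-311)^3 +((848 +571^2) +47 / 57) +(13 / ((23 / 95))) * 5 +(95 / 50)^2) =123889500 / 3900627357329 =0.00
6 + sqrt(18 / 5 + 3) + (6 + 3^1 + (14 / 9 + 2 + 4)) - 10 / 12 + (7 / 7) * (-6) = sqrt(165) / 5 + 283 / 18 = 18.29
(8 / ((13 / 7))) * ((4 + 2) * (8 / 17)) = 2688 / 221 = 12.16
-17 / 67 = -0.25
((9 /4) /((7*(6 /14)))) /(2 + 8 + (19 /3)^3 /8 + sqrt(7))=1461078 /81015769 - 34992*sqrt(7) /81015769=0.02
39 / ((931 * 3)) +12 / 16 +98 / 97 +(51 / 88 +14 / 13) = 354434027 / 103311208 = 3.43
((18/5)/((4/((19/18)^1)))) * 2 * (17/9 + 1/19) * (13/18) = 1079/405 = 2.66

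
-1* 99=-99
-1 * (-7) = 7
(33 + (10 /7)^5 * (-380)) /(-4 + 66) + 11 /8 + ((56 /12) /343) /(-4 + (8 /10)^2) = -1296604501 /37513224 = -34.56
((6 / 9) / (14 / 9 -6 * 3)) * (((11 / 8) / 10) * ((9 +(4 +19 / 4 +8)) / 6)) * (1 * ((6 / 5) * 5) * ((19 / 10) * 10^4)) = -1614525 / 592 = -2727.24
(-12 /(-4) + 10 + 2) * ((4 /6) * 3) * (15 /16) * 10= 1125 /4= 281.25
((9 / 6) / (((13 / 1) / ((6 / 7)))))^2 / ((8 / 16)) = 162 / 8281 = 0.02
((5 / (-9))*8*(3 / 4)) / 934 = -5 / 1401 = -0.00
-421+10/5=-419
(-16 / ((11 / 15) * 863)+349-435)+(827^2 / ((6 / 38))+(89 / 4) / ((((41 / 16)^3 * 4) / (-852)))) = 8501250330574037 / 1962801159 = 4331182.65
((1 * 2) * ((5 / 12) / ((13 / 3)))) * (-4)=-10 / 13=-0.77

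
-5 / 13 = -0.38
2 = 2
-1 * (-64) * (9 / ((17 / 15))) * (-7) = -60480 / 17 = -3557.65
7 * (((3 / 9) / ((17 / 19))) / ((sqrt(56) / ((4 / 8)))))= 19 * sqrt(14) / 408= 0.17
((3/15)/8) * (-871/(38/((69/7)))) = -60099/10640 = -5.65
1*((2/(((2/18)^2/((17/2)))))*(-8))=-11016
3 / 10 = 0.30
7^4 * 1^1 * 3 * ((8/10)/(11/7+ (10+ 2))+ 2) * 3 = 21133602/475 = 44491.79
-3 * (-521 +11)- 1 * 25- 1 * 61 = 1444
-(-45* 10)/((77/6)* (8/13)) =8775/154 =56.98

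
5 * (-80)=-400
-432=-432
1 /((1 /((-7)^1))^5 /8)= -134456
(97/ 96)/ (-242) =-97/ 23232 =-0.00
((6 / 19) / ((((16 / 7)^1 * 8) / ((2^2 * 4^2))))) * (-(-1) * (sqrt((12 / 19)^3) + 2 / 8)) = 21 / 76 + 504 * sqrt(57) / 6859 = 0.83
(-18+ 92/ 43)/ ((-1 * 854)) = 341/ 18361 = 0.02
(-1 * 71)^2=5041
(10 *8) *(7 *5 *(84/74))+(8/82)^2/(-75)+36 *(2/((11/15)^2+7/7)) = 2602755235084/807006075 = 3225.20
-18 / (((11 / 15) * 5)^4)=-1458 / 14641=-0.10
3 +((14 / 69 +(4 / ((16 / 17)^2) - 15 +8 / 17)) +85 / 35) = -4.38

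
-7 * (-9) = 63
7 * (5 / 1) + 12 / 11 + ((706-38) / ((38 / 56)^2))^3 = 1580047946378096165 / 517504691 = 3053205070.13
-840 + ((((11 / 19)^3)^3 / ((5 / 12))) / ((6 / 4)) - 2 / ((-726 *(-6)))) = -2951778512761101311 / 3514069028813310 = -839.99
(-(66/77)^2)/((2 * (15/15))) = -18/49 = -0.37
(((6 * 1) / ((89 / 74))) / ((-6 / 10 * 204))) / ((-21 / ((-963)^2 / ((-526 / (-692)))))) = 6595654410 / 2785433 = 2367.91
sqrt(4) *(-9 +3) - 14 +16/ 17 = -426/ 17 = -25.06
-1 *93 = -93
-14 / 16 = -0.88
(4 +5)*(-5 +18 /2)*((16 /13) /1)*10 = 5760 /13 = 443.08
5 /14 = 0.36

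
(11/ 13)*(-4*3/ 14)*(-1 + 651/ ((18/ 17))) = -445.20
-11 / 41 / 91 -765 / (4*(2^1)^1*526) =-2900503 / 15700048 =-0.18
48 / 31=1.55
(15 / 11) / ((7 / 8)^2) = 960 / 539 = 1.78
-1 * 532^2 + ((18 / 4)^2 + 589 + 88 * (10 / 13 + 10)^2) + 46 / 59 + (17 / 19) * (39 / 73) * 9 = -15058068704463 / 55319108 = -272203.75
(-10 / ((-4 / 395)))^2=3900625 / 4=975156.25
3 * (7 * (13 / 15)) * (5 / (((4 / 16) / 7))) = 2548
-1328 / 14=-94.86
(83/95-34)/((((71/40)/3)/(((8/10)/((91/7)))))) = -302112/87685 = -3.45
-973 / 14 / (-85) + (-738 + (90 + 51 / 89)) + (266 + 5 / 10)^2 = 2129566887 / 30260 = 70375.64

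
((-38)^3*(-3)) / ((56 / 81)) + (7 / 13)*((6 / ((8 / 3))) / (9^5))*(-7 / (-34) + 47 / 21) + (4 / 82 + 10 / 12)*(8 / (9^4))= 2378069201528231 / 9987469128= 238105.29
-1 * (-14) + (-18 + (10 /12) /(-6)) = -149 /36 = -4.14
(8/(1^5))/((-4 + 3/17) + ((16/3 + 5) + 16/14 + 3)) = 2856/3803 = 0.75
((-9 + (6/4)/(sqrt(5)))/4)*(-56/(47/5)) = 630/47-21*sqrt(5)/47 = 12.41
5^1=5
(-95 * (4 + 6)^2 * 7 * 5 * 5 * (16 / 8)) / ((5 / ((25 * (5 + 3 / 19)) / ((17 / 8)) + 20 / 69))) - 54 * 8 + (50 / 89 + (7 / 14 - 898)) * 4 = -4233268550134 / 104397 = -40549714.55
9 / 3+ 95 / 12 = 131 / 12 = 10.92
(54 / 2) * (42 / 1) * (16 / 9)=2016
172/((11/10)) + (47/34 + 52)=78445/374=209.75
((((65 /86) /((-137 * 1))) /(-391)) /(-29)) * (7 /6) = -455 /801576588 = -0.00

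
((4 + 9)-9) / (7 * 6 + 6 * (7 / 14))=4 / 45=0.09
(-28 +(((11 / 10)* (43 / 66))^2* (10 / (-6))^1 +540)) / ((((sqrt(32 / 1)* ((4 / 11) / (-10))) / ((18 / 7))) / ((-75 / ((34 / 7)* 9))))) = 10962.59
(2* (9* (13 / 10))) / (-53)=-117 / 265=-0.44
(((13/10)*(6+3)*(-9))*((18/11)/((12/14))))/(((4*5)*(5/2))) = -22113/5500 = -4.02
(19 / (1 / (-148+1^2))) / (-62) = 2793 / 62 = 45.05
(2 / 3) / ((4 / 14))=7 / 3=2.33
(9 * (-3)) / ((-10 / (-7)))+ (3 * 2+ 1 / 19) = -2441 / 190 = -12.85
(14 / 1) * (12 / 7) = 24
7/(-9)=-7/9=-0.78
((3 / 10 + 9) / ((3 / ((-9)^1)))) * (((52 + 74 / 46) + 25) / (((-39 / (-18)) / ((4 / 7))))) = -578.42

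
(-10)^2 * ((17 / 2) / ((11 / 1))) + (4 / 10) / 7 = 29772 / 385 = 77.33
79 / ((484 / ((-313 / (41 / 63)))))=-1557801 / 19844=-78.50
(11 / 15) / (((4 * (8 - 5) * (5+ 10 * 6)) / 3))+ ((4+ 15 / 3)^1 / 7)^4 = 25614311 / 9363900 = 2.74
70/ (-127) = -70/ 127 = -0.55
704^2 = 495616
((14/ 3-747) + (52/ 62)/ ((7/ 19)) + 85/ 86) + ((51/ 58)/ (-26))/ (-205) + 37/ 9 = -19080420556261/ 25961268060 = -734.96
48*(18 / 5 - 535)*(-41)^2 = -214388016 / 5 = -42877603.20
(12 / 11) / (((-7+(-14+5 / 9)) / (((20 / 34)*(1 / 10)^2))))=-27 / 86020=-0.00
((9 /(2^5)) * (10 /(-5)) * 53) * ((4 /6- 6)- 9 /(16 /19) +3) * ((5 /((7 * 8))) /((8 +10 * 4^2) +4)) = 496875 /2465792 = 0.20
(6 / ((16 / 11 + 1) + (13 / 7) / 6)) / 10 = 1386 / 6385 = 0.22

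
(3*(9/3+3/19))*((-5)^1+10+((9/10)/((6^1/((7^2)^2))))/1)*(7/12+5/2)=810633/76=10666.22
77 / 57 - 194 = -10981 / 57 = -192.65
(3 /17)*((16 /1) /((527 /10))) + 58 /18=264131 /80631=3.28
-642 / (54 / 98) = -10486 / 9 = -1165.11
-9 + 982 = 973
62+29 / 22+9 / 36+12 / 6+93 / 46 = 68401 / 1012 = 67.59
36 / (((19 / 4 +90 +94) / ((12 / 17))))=1728 / 12835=0.13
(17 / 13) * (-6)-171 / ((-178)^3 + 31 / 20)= -11505046458 / 1466335117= -7.85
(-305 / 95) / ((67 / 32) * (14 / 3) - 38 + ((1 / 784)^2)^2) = 69137765695488 / 607907027947463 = 0.11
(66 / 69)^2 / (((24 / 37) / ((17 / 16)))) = 76109 / 50784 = 1.50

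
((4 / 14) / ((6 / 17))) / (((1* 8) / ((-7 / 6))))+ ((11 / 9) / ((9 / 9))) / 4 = 3 / 16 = 0.19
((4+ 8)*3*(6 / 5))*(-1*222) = -47952 / 5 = -9590.40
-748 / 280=-187 / 70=-2.67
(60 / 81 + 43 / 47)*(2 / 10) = 2101 / 6345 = 0.33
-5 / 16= -0.31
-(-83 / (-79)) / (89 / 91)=-7553 / 7031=-1.07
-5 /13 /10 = -1 /26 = -0.04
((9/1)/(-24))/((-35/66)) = 99/140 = 0.71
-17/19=-0.89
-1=-1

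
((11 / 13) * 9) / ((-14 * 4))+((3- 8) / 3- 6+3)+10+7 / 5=72043 / 10920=6.60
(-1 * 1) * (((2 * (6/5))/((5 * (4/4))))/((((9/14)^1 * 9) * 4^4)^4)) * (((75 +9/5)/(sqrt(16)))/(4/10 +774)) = -0.00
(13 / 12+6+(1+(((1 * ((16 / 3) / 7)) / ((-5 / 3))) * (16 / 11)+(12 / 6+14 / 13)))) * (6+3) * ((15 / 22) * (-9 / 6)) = -17019423 / 176176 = -96.60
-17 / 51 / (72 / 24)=-1 / 9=-0.11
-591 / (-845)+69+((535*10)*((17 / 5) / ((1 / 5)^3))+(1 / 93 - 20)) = 178686550223 / 78585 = 2273799.71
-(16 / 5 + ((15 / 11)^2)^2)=-487381 / 73205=-6.66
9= 9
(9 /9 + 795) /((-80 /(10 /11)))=-199 /22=-9.05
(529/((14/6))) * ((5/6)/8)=2645/112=23.62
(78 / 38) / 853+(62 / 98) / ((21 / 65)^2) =2123554576 / 350217063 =6.06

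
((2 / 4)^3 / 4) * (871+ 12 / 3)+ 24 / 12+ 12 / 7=6957 / 224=31.06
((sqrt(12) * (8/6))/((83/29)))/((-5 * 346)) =-116 * sqrt(3)/215385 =-0.00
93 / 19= 4.89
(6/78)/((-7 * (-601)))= 1/54691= 0.00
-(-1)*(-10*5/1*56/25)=-112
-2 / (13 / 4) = -8 / 13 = -0.62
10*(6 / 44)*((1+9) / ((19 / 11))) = 150 / 19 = 7.89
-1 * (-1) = 1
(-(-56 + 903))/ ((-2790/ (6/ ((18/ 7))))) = 5929/ 8370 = 0.71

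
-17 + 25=8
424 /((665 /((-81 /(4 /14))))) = -17172 /95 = -180.76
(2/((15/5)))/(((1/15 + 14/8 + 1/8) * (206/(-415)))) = -16600/23999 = -0.69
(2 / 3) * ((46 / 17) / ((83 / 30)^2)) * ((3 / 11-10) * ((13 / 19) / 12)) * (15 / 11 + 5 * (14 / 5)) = -540681700 / 269242787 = -2.01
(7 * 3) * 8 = 168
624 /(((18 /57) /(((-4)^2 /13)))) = 2432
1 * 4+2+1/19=115/19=6.05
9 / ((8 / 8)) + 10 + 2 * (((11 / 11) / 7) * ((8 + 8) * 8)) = 389 / 7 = 55.57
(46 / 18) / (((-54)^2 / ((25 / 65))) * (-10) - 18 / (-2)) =-23 / 682263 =-0.00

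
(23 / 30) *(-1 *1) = -23 / 30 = -0.77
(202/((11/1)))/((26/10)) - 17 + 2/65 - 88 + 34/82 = -2857968/29315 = -97.49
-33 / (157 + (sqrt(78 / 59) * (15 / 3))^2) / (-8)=1947 / 89704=0.02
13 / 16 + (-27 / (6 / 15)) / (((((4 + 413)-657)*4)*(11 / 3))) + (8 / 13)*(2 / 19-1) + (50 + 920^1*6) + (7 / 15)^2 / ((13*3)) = 1307618107423 / 234748800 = 5570.29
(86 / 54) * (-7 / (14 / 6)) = -43 / 9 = -4.78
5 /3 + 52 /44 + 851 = 28177 /33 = 853.85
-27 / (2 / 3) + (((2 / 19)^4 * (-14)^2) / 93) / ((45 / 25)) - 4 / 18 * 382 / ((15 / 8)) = -31187022803 / 363595590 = -85.77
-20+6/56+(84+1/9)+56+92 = 53479/252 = 212.22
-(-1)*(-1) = -1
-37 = -37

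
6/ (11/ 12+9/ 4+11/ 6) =6/ 5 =1.20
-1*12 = -12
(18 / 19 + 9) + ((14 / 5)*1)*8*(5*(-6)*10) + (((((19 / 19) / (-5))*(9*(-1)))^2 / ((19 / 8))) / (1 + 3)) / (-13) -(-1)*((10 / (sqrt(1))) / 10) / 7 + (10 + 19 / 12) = -3474435533 / 518700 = -6698.35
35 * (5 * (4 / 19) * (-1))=-700 / 19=-36.84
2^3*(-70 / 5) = -112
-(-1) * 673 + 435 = 1108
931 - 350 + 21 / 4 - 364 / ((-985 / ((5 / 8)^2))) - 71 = 1624523 / 3152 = 515.39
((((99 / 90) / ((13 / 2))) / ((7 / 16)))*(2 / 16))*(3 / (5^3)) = 66 / 56875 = 0.00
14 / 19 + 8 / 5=222 / 95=2.34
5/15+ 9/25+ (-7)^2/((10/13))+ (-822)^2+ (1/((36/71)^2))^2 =28375580627449/41990400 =675763.52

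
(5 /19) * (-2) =-10 /19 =-0.53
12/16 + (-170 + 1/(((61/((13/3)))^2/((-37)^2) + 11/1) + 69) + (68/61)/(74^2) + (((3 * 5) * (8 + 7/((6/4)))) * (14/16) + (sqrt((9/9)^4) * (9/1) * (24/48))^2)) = 17.26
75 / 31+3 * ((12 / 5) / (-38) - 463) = -4084038 / 2945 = -1386.77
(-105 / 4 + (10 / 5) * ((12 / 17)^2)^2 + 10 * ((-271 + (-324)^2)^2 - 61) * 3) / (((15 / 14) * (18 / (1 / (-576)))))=-256382605443592747 / 8659457280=-29607237.17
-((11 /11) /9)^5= -1 /59049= -0.00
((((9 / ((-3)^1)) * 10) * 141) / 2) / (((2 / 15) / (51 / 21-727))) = 80454600 / 7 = 11493514.29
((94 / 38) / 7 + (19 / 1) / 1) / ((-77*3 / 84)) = -936 / 133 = -7.04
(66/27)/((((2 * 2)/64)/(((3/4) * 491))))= 14402.67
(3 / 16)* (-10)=-1.88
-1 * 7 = -7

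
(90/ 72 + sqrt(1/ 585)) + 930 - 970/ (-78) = sqrt(65)/ 195 + 147215/ 156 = 943.73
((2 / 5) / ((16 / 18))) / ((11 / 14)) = 63 / 110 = 0.57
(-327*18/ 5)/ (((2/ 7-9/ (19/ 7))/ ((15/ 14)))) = 167751/ 403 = 416.26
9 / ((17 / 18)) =162 / 17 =9.53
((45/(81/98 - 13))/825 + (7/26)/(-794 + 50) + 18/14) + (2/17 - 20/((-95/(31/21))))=233586582759/136656622960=1.71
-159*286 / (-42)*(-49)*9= -477477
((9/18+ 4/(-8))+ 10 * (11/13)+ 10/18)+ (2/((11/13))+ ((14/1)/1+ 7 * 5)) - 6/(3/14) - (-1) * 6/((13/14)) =49990/1287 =38.84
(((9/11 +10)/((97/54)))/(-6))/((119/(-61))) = 549/1067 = 0.51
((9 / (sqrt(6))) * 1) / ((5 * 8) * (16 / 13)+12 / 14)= 273 * sqrt(6) / 9116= 0.07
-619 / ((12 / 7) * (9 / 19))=-82327 / 108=-762.29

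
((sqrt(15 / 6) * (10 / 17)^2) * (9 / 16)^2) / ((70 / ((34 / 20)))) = 0.00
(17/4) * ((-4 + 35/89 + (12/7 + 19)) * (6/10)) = 271779/6230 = 43.62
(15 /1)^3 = 3375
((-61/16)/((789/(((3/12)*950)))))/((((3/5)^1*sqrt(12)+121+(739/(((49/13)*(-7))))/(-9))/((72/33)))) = -428371708944375/21227458988622128+4141788926625*sqrt(3)/21227458988622128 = -0.02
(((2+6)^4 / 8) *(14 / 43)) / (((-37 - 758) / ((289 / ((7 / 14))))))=-4143104 / 34185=-121.20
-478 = -478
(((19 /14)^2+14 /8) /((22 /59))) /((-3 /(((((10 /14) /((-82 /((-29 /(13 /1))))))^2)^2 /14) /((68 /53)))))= -1382292304375 /54235703141248404048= -0.00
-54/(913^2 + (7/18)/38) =-36936/570161203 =-0.00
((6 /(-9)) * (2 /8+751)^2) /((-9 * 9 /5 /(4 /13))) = 7146.27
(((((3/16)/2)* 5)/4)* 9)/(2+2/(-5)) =675/1024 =0.66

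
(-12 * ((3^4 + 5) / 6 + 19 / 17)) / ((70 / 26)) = -40976 / 595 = -68.87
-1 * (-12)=12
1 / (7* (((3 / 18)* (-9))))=-2 / 21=-0.10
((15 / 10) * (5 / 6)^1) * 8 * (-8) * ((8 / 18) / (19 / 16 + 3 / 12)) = -5120 / 207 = -24.73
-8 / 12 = -2 / 3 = -0.67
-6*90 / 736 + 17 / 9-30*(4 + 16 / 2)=-594247 / 1656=-358.84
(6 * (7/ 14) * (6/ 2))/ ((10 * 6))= 3/ 20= 0.15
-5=-5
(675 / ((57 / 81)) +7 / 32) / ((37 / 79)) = 2048.51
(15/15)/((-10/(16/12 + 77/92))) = -599/2760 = -0.22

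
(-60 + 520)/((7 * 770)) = 46/539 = 0.09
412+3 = 415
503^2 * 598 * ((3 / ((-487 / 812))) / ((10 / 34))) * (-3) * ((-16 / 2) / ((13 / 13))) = -150374640177216 / 2435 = -61755499046.08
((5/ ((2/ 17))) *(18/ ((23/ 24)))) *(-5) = -91800/ 23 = -3991.30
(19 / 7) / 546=19 / 3822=0.00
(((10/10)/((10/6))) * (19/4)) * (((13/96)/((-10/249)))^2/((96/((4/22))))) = 0.06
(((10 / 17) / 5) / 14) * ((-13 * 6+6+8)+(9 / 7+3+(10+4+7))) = -271 / 833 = -0.33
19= 19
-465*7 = -3255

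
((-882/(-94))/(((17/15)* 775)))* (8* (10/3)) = 0.28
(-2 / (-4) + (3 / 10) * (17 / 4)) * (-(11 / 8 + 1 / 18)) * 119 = -870247 / 2880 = -302.17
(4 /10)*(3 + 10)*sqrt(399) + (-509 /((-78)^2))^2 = 259081 /37015056 + 26*sqrt(399) /5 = 103.88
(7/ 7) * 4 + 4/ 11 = 4.36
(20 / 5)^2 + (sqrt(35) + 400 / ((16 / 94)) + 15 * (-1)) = sqrt(35) + 2351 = 2356.92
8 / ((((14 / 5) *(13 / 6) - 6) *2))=60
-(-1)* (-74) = -74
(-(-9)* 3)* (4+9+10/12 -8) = 315/2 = 157.50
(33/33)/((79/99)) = 99/79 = 1.25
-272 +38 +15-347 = -566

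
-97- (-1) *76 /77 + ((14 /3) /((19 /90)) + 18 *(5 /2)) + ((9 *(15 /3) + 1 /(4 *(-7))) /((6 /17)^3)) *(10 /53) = 785070769 /4785264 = 164.06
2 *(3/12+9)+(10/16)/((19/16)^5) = 92926383/4952198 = 18.76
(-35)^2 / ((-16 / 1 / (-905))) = 69289.06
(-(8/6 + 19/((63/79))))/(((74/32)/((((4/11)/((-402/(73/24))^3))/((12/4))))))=616591945/1079414191969344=0.00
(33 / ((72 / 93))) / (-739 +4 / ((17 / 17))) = -341 / 5880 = -0.06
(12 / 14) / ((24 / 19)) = 19 / 28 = 0.68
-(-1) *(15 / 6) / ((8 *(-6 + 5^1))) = -5 / 16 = -0.31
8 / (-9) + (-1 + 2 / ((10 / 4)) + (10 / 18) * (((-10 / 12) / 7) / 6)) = -12473 / 11340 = -1.10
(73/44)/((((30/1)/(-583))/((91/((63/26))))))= -653861/540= -1210.85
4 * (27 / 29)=108 / 29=3.72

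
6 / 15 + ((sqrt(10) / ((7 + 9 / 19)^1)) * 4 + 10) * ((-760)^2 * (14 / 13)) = 307283200 * sqrt(10) / 923 + 404320026 / 65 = 7273086.86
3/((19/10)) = 30/19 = 1.58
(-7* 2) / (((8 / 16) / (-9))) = 252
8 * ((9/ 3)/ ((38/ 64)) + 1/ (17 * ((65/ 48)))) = 855936/ 20995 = 40.77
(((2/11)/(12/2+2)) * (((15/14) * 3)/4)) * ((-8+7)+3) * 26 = 585/616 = 0.95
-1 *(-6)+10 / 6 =23 / 3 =7.67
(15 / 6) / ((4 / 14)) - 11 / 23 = 761 / 92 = 8.27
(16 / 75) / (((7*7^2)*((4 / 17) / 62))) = 4216 / 25725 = 0.16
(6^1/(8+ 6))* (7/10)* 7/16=21/160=0.13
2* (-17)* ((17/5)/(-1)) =578/5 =115.60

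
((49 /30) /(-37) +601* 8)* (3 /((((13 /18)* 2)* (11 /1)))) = 48031479 /52910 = 907.80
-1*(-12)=12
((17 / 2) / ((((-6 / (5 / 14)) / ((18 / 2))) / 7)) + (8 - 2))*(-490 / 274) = 50715 / 1096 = 46.27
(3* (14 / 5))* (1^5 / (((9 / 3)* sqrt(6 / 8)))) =28* sqrt(3) / 15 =3.23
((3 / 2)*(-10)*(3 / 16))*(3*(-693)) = 93555 / 16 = 5847.19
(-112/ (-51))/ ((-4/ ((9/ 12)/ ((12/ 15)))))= -35/ 68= -0.51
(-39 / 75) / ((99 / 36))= -52 / 275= -0.19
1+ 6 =7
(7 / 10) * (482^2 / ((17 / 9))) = 7318206 / 85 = 86096.54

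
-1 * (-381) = 381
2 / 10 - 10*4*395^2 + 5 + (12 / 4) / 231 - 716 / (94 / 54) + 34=-112937628261 / 18095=-6241372.11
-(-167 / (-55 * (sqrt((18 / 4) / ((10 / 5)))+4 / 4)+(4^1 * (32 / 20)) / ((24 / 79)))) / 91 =-5010 / 317863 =-0.02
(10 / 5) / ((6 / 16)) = 16 / 3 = 5.33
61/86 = 0.71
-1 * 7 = -7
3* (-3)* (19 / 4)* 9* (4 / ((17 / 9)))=-13851 / 17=-814.76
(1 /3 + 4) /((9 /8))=3.85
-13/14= -0.93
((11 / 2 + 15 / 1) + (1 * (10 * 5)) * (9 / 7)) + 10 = 1327 / 14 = 94.79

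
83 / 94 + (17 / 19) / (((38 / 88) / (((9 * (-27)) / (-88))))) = 112060 / 16967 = 6.60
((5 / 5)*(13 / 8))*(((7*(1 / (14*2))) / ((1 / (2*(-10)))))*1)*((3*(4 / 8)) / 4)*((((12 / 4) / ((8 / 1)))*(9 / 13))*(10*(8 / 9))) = -225 / 32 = -7.03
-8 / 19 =-0.42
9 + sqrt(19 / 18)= sqrt(38) / 6 + 9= 10.03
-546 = -546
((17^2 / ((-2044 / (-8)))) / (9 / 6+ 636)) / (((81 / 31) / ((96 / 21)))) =67456 / 21730275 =0.00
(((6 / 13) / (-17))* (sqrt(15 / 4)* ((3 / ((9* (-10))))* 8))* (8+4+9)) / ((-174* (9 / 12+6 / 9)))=-168* sqrt(15) / 544765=-0.00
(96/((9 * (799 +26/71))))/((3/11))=0.05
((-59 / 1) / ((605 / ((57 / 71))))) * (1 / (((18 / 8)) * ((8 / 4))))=-2242 / 128865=-0.02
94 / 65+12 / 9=542 / 195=2.78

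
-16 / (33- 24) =-16 / 9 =-1.78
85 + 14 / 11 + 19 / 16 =15393 / 176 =87.46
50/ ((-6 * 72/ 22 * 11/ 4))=-25/ 27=-0.93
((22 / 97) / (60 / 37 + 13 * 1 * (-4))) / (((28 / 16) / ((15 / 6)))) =-2035 / 316414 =-0.01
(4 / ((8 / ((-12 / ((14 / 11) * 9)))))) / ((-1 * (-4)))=-11 / 84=-0.13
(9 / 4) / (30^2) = 1 / 400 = 0.00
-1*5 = -5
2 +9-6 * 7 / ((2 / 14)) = -283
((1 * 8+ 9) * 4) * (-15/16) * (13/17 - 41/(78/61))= 207515/104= 1995.34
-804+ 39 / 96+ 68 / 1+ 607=-4115 / 32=-128.59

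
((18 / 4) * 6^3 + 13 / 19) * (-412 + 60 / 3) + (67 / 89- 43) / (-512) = -20632479631 / 54112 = -381292.13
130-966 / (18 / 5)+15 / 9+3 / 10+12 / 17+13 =-62557 / 510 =-122.66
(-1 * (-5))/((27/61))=305/27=11.30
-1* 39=-39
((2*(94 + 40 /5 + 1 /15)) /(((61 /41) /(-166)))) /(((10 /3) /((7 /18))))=-2657.19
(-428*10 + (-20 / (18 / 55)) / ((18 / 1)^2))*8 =-24962060 / 729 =-34241.51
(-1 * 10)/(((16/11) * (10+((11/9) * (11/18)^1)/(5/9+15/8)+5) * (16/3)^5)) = -21049875/202240950272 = -0.00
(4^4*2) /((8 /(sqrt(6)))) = 64*sqrt(6) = 156.77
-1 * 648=-648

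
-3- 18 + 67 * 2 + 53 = 166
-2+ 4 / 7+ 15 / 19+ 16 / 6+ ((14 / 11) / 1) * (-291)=-1616627 / 4389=-368.34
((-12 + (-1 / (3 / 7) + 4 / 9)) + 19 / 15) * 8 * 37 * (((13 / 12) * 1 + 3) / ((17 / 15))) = -2059568 / 153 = -13461.23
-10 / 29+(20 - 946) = -26864 / 29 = -926.34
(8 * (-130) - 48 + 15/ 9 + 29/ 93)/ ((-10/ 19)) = 191900/ 93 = 2063.44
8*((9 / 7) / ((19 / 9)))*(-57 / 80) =-243 / 70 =-3.47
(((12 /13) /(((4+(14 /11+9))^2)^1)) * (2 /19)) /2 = 1452 /6088303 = 0.00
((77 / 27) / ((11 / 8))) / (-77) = -8 / 297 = -0.03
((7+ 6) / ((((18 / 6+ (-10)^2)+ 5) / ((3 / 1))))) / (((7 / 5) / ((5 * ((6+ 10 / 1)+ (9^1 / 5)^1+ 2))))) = 715 / 28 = 25.54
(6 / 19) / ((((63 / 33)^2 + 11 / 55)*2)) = 1815 / 44194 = 0.04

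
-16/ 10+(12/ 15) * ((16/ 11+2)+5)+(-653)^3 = -15314478951/ 55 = -278445071.84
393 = 393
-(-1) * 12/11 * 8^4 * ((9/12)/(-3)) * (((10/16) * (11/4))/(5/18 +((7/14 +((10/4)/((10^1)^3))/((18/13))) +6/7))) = -32256000/27497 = -1173.07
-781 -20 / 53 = -41413 / 53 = -781.38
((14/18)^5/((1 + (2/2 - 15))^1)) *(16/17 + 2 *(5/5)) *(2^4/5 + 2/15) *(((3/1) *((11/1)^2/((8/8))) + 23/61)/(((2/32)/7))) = -20862461872000/2388118707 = -8735.94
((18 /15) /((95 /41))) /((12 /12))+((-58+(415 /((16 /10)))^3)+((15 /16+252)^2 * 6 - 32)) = 4337065669877 /243200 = 17833329.23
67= 67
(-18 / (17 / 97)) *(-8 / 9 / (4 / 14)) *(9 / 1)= 48888 / 17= 2875.76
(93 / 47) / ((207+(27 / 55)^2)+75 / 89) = 8345975 / 877667519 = 0.01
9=9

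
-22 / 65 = -0.34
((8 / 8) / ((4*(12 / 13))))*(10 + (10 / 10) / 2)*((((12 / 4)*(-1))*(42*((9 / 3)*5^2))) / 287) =-61425 / 656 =-93.64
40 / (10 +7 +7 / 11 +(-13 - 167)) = -220 / 893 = -0.25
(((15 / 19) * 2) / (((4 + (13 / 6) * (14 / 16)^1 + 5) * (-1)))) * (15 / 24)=-900 / 9937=-0.09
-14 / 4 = -7 / 2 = -3.50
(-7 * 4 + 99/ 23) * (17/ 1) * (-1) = 9265/ 23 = 402.83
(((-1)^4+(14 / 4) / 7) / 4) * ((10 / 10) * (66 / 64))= 99 / 256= 0.39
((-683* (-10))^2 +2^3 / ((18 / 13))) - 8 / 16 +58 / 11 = 9236484289 / 198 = 46648910.55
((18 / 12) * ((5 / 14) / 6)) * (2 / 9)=5 / 252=0.02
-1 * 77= -77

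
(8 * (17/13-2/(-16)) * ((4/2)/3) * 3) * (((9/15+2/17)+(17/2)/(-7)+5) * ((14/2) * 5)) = 798491/221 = 3613.08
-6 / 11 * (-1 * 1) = 6 / 11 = 0.55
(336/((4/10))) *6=5040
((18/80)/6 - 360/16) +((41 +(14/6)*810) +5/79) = 12062357/6320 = 1908.60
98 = 98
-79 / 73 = -1.08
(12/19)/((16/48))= 36/19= 1.89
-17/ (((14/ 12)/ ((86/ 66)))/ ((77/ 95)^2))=-112574/ 9025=-12.47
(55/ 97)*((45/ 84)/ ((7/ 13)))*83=890175/ 19012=46.82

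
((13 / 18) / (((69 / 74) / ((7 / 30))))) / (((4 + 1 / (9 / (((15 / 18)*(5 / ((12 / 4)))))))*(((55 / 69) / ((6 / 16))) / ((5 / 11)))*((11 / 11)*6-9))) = -10101 / 3257320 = -0.00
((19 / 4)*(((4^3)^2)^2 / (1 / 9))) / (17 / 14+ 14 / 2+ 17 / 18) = 45185236992 / 577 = 78310636.03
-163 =-163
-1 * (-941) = 941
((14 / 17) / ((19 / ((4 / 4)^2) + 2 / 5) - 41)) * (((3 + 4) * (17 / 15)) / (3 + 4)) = -7 / 162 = -0.04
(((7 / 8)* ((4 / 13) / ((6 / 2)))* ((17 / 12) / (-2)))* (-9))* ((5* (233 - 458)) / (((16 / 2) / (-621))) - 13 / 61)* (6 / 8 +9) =15213919497 / 31232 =487126.01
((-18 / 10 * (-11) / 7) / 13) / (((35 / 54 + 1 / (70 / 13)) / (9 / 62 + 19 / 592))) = 8695269 / 187997888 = 0.05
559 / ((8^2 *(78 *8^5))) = 43 / 12582912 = 0.00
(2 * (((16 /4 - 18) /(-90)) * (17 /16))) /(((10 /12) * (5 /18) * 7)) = 51 /250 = 0.20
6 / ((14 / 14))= 6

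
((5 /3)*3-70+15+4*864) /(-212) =-1703 /106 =-16.07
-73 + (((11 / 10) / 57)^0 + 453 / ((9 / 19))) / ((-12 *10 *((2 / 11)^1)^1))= -10519 / 90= -116.88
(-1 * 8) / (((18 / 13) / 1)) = -5.78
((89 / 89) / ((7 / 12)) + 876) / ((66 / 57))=58368 / 77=758.03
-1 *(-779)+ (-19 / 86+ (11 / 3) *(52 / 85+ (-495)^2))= 19719588067 / 21930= 899206.02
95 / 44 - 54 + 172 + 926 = 46031 / 44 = 1046.16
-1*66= -66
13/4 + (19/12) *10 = 229/12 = 19.08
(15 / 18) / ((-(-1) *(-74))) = -5 / 444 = -0.01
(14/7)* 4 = 8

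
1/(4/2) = 1/2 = 0.50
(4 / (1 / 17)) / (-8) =-17 / 2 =-8.50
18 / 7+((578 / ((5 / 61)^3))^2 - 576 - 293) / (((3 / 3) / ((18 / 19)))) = 2168728724545060824 / 2078125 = 1043598784743.49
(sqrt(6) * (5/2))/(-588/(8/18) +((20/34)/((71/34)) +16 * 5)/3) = -355 * sqrt(6)/184066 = -0.00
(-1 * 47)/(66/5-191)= 235/889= 0.26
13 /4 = 3.25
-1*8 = -8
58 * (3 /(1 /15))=2610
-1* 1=-1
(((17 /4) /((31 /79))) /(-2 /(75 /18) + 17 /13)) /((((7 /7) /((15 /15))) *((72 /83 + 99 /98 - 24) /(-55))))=97632910375 /3001089354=32.53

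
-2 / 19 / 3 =-2 / 57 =-0.04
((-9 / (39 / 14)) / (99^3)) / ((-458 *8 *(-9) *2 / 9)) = -7 / 15405760656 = -0.00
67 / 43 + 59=2604 / 43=60.56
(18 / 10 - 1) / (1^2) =4 / 5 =0.80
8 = 8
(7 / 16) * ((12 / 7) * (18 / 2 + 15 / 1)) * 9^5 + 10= 1062892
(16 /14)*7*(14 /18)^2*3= 392 /27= 14.52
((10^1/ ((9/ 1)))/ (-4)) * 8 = -20/ 9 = -2.22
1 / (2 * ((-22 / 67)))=-67 / 44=-1.52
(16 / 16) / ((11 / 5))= 5 / 11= 0.45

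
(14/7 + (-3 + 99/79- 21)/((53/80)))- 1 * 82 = -478720/4187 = -114.33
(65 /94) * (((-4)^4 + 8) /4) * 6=12870 /47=273.83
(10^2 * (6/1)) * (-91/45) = -3640/3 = -1213.33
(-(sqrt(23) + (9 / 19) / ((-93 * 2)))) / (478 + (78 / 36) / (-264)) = 2376 / 445954871-1584 * sqrt(23) / 757139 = -0.01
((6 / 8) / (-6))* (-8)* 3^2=9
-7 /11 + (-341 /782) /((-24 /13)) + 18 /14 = 1279741 /1445136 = 0.89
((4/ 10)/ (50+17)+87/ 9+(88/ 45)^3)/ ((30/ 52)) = 2722556174/ 91580625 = 29.73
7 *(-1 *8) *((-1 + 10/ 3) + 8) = -1736/ 3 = -578.67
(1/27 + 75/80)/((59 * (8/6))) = 0.01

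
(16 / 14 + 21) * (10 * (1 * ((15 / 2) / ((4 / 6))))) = 2491.07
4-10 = -6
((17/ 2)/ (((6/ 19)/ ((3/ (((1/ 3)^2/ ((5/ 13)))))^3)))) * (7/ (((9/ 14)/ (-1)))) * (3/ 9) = -480745125/ 4394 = -109409.45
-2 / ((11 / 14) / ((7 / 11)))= -196 / 121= -1.62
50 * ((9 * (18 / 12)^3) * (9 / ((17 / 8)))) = 6432.35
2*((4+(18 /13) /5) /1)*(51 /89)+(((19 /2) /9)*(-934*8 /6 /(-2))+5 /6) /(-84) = -76958729 /26240760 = -2.93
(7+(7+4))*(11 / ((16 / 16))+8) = 342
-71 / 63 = -1.13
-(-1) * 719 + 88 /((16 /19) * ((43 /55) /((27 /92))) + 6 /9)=30758567 /41053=749.24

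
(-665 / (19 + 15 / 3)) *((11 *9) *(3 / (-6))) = 21945 / 16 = 1371.56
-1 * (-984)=984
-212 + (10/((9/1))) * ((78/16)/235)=-211.98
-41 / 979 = -0.04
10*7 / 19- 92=-1678 / 19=-88.32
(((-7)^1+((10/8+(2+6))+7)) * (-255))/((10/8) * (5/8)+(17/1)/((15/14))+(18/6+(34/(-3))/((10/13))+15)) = -1132200/9559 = -118.44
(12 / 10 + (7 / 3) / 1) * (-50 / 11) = -530 / 33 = -16.06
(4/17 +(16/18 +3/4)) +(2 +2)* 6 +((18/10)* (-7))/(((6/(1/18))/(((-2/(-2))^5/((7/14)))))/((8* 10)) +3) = 96157/4284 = 22.45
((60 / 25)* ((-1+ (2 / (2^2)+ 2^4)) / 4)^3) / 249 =29791 / 53120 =0.56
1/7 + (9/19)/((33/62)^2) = 29207/16093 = 1.81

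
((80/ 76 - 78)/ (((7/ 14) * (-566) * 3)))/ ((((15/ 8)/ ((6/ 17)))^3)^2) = 1442840576/ 357870519796875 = 0.00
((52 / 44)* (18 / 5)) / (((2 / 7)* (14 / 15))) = 351 / 22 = 15.95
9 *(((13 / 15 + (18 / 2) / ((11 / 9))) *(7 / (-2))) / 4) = -64.81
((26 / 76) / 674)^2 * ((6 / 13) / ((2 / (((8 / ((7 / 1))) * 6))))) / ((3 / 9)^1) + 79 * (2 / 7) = 6477748973 / 286988863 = 22.57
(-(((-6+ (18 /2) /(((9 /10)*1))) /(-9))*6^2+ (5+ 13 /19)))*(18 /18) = 196 /19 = 10.32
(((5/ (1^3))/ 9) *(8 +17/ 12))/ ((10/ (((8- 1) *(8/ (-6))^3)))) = -6328/ 729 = -8.68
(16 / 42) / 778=4 / 8169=0.00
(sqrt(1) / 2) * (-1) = -1 / 2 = -0.50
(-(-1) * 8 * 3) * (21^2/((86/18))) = 95256/43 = 2215.26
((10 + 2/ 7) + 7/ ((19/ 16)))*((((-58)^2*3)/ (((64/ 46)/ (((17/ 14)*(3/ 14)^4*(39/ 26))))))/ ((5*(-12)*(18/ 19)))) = -2388299553/ 301181440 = -7.93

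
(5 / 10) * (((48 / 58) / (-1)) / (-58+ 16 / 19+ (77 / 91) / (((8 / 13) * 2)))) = 3648 / 497843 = 0.01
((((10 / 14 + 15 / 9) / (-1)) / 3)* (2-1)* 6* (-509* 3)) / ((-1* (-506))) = 25450 / 1771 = 14.37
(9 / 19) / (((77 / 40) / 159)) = 57240 / 1463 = 39.13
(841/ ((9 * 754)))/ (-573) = -29/ 134082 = -0.00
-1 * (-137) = 137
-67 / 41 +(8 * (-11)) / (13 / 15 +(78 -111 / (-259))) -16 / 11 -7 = -21025270 / 1877513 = -11.20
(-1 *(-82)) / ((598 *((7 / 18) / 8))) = 5904 / 2093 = 2.82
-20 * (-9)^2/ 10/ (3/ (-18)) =972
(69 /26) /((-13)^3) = -69 /57122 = -0.00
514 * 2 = 1028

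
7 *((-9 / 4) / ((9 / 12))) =-21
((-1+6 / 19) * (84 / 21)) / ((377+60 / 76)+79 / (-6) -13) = -312 / 40085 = -0.01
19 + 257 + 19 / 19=277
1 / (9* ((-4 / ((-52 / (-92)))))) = -13 / 828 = -0.02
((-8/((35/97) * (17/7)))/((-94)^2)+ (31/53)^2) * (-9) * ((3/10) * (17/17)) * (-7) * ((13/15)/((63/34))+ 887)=150872061994883/26371594250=5721.01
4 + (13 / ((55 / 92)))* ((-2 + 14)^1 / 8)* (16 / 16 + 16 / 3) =11582 / 55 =210.58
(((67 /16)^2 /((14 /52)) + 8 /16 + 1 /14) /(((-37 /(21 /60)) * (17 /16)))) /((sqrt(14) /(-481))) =75.20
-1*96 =-96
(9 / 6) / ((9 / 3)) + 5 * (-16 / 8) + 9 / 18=-9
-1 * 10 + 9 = -1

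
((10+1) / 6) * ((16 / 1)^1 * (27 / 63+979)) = 603328 / 21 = 28729.90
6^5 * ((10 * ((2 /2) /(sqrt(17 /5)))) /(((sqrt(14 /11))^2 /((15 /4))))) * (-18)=-28868400 * sqrt(85) /119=-2236584.01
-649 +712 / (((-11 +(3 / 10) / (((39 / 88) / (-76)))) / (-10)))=-2171491 / 4059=-534.98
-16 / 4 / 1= -4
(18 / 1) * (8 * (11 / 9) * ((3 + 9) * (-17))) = -35904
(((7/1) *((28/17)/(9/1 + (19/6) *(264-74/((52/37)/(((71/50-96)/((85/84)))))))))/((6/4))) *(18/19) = 7644000/17246839277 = 0.00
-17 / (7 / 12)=-204 / 7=-29.14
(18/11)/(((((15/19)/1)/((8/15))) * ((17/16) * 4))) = 0.26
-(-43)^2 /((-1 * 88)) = 1849 /88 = 21.01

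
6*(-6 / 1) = -36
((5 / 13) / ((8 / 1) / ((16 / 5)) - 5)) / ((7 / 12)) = -0.26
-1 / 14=-0.07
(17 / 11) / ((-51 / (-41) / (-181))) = -224.88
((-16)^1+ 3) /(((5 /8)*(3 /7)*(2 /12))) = -1456 /5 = -291.20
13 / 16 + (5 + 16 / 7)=907 / 112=8.10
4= 4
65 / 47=1.38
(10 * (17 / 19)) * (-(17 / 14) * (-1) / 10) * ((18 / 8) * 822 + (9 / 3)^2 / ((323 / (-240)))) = 20237769 / 10108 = 2002.15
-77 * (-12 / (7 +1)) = 231 / 2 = 115.50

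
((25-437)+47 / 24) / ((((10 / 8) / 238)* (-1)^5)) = 1171079 / 15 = 78071.93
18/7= 2.57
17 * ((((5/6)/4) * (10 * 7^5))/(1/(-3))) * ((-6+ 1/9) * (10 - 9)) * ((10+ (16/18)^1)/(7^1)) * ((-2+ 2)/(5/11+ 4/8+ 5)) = 0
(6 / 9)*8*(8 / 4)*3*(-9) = -288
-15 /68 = -0.22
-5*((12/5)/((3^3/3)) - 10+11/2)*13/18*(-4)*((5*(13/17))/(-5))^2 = -279019/7803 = -35.76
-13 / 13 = -1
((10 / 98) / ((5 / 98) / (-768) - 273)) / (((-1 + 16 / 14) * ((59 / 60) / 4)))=-12902400 / 1212277543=-0.01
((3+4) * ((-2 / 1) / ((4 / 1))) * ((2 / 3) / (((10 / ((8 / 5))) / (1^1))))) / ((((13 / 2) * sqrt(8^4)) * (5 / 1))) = -7 / 39000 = -0.00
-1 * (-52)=52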